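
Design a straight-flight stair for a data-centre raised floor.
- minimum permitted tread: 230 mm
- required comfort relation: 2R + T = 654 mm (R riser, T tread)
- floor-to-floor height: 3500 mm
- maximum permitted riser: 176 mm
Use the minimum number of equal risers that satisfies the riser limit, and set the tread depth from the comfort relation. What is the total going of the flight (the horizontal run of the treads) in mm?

5776 mm

3500 / 176 = 19.886 → round up to 20 risers.
Riser R = 3500 / 20 = 175 mm, within the 176 mm limit.
Tread T = 654 − 2 × 175 = 304 mm (≥ 230 mm).
Treads = 20 − 1 = 19; going = 19 × 304 = 5776 mm.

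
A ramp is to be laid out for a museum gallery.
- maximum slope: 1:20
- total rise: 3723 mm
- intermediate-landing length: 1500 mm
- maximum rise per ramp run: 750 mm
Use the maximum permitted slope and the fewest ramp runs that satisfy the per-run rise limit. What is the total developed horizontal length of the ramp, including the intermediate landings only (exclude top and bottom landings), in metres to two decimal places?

80.46 m

3723 / 750 = 4.964 → round up to 5 ramp runs. That means 4 intermediate landings.
Ramp run (horizontal) at 1:20: 3723 × 20 = 74460 mm.
4 intermediate landings contribute 4 × 1500 = 6000 mm.
Total developed length = 74460 + 6000 = 80460 mm.
= 80.46 m.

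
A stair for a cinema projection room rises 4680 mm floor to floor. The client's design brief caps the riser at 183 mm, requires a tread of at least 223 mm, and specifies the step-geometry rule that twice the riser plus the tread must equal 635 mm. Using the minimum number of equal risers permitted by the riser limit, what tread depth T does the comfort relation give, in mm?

⌈4680/183⌉ = 26 risers.
Riser R = 4680 / 26 = 180 mm, within the 183 mm limit.
From 2R + T = 635: T = 635 − 360 = 275 mm.

275 mm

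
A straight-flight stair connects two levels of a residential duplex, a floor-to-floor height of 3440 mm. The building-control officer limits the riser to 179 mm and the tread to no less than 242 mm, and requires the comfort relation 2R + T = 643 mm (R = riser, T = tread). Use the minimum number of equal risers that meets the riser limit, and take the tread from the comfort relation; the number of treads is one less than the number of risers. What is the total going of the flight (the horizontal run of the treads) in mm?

5681 mm

3440 / 179 = 19.218 → round up to 20 risers.
R = 3440 ÷ 20 = 172 mm.
From 2R + T = 643: T = 643 − 344 = 299 mm.
Treads = 20 − 1 = 19; going = 19 × 299 = 5681 mm.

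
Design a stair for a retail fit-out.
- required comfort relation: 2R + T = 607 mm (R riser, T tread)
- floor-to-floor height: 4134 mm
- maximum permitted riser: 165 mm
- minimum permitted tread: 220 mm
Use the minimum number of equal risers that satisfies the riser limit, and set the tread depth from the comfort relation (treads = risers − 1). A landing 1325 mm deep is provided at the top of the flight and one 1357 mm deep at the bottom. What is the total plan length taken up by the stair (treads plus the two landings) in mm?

9907 mm

4134 / 165 = 25.05, so 26 risers are needed.
Riser R = 4134 / 26 = 159 mm, within the 165 mm limit.
T = 607 − 2·159 = 289 mm, which satisfies the 220 mm minimum.
26 risers give 25 treads; going = 25 × 289 = 7225 mm.
Enclosure = 7225 + 1325 + 1357 = 9907 mm.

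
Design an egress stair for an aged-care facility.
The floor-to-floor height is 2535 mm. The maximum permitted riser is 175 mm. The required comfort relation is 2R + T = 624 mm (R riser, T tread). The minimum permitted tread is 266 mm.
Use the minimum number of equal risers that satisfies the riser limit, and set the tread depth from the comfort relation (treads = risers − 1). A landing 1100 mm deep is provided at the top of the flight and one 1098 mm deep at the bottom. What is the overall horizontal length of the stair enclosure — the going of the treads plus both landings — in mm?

⌈2535/175⌉ = 15 risers.
Riser R = 2535 / 15 = 169 mm, within the 175 mm limit.
Tread T = 624 − 2 × 169 = 286 mm (≥ 266 mm).
Treads = 15 − 1 = 14; going = 14 × 286 = 4004 mm.
Add landings: 4004 + 1100 + 1098 = 6202 mm.

6202 mm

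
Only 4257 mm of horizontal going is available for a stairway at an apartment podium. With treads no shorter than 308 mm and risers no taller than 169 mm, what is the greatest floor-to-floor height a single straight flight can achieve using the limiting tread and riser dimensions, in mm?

2366 mm

Treads that fit: ⌊4257 / 308⌋ = 13.
Risers = treads + 1 = 14.
Maximum height = 14 × 169 = 2366 mm.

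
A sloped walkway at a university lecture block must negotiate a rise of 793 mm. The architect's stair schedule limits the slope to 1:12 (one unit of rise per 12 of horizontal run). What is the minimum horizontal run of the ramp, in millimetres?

9516 mm

At 1:12 the run is 12 × 793 = 9516 mm.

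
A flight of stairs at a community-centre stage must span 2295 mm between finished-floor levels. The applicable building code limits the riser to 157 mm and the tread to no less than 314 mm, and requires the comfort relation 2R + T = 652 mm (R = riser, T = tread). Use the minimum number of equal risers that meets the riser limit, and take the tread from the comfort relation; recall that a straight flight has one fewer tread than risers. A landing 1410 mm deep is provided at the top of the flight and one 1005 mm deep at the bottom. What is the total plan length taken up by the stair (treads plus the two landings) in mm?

⌈2295/157⌉ = 15 risers.
Each riser is 2295/15 = 153 mm (≤ 157 mm).
T = 652 − 2·153 = 346 mm, which satisfies the 314 mm minimum.
Treads = 15 − 1 = 14; going = 14 × 346 = 4844 mm.
Enclosure = 4844 + 1410 + 1005 = 7259 mm.

7259 mm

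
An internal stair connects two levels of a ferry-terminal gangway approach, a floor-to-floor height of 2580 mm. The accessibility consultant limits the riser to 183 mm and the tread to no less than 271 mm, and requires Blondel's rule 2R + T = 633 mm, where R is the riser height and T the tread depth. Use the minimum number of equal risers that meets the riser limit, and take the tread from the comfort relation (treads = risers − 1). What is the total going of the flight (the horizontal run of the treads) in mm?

4046 mm

At most 183 each: 2580/183 = 14.10, giving 15 risers.
Each riser is 2580/15 = 172 mm (≤ 183 mm).
Tread T = 633 − 2 × 172 = 289 mm (≥ 271 mm).
Treads = 15 − 1 = 14; going = 14 × 289 = 4046 mm.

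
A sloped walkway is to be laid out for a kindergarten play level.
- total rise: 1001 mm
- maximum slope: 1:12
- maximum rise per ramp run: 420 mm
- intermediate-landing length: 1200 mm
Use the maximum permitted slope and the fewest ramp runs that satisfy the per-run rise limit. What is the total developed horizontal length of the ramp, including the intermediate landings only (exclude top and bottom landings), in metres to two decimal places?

1001 / 420 = 2.383 → round up to 3 ramp runs. That means 2 intermediate landings.
Horizontal run for 1001 mm of rise at 1:12 is 1001 × 12 = 12012 mm.
Intermediate landings: 2 × 1200 = 2400 mm.
Total developed length = 12012 + 2400 = 14412 mm.
= 14.41 m.

14.41 m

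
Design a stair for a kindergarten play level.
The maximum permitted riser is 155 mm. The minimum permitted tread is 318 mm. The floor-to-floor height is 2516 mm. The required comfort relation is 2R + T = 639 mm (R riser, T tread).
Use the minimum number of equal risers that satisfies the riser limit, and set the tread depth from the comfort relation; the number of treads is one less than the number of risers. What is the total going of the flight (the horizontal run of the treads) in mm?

5488 mm

⌈2516/155⌉ = 17 risers.
Riser R = 2516 / 17 = 148 mm, within the 155 mm limit.
T = 639 − 2·148 = 343 mm, which satisfies the 318 mm minimum.
17 risers give 16 treads; going = 16 × 343 = 5488 mm.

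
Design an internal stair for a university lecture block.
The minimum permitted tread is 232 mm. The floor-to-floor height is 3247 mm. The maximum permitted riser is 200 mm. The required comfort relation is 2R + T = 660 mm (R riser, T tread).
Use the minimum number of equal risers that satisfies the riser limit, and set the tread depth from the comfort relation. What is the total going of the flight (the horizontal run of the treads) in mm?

4448 mm

⌈3247/200⌉ = 17 risers.
Riser R = 3247 / 17 = 191 mm, within the 200 mm limit.
T = 660 − 2·191 = 278 mm, which satisfies the 232 mm minimum.
Going = (17 − 1) × 278 = 4448 mm.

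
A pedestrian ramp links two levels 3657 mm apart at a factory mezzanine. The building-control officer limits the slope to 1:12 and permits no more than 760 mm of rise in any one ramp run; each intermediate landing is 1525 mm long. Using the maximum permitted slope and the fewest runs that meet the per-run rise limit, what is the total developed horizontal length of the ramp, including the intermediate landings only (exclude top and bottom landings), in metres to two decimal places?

49.98 m

3657 / 760 = 4.812 → round up to 5 ramp runs. That means 4 intermediate landings.
Ramp run (horizontal) at 1:12: 3657 × 12 = 43884 mm.
Intermediate landings: 4 × 1525 = 6100 mm.
Total developed length = 43884 + 6100 = 49984 mm.
= 49.98 m.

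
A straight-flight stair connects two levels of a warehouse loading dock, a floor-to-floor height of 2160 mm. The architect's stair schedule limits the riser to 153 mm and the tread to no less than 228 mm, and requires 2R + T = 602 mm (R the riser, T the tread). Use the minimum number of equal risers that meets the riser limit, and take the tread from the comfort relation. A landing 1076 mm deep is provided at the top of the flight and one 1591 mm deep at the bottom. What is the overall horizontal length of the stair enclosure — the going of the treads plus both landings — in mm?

7063 mm

⌈2160/153⌉ = 15 risers.
Riser R = 2160 / 15 = 144 mm, within the 153 mm limit.
Tread T = 602 − 2 × 144 = 314 mm (≥ 228 mm).
Treads = 15 − 1 = 14; going = 14 × 314 = 4396 mm.
Enclosure = 4396 + 1076 + 1591 = 7063 mm.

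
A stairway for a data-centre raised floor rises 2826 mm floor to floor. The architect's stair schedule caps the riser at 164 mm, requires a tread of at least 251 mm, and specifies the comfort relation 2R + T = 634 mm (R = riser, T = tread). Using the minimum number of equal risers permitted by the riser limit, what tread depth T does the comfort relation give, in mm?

2826 / 164 = 17.23, so 18 risers are needed.
Riser R = 2826 / 18 = 157 mm, within the 164 mm limit.
From 2R + T = 634: T = 634 − 314 = 320 mm.

320 mm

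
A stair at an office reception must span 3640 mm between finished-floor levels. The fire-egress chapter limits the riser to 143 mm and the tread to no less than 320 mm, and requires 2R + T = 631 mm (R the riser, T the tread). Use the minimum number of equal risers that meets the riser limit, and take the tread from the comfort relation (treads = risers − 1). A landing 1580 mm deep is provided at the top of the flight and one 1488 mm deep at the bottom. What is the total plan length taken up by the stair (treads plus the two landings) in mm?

⌈3640/143⌉ = 26 risers.
Each riser is 3640/26 = 140 mm (≤ 143 mm).
From 2R + T = 631: T = 631 − 280 = 351 mm.
Treads = 26 − 1 = 25; going = 25 × 351 = 8775 mm.
Enclosure = 8775 + 1580 + 1488 = 11843 mm.

11843 mm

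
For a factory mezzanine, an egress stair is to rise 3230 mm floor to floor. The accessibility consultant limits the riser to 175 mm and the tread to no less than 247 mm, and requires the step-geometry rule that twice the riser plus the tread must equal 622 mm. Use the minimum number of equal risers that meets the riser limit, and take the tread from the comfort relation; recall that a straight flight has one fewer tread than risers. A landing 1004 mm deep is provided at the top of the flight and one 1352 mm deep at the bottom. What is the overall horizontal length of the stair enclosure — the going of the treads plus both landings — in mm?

⌈3230/175⌉ = 19 risers.
Riser R = 3230 / 19 = 170 mm, within the 175 mm limit.
From 2R + T = 622: T = 622 − 340 = 282 mm.
19 risers give 18 treads; going = 18 × 282 = 5076 mm.
Add landings: 5076 + 1004 + 1352 = 7432 mm.

7432 mm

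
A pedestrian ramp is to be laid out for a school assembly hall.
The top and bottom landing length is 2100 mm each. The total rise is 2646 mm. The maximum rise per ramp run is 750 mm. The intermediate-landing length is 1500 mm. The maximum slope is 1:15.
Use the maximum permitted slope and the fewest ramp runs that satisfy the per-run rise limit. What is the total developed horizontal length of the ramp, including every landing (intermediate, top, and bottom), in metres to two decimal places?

2646 / 750 = 3.528 → round up to 4 ramp runs. That means 3 intermediate landings.
Ramp run (horizontal) at 1:15: 2646 × 15 = 39690 mm.
Intermediate landings: 3 × 1500 = 4500 mm.
Top and bottom landings: 2 × 2100 = 4200 mm.
Total = 39690 + 4500 + 4200 = 48390 mm.
= 48.39 m.

48.39 m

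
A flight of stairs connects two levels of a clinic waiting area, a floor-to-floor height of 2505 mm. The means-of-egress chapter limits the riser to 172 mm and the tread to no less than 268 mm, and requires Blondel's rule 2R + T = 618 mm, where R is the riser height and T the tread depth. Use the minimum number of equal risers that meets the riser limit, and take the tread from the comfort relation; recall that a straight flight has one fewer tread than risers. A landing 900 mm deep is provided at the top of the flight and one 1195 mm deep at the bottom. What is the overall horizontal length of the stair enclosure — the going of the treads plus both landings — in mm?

6071 mm

2505 / 172 = 14.564 → round up to 15 risers.
R = 2505 ÷ 15 = 167 mm.
From 2R + T = 618: T = 618 − 334 = 284 mm.
Going = (15 − 1) × 284 = 3976 mm.
Add landings: 3976 + 900 + 1195 = 6071 mm.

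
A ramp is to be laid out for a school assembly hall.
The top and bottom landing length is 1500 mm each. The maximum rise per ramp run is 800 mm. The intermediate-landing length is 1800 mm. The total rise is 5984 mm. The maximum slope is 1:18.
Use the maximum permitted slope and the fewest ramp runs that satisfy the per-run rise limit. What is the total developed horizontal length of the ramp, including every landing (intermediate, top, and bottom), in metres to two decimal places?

123.31 m

At most 800 each: 5984/800 = 7.48, giving 8 ramp runs. That means 7 intermediate landings.
Horizontal run for 5984 mm of rise at 1:18 is 5984 × 18 = 107712 mm.
7 intermediate landings contribute 7 × 1800 = 12600 mm.
Top and bottom landings: 2 × 1500 = 3000 mm.
Total = 107712 + 12600 + 3000 = 123312 mm.
= 123.31 m.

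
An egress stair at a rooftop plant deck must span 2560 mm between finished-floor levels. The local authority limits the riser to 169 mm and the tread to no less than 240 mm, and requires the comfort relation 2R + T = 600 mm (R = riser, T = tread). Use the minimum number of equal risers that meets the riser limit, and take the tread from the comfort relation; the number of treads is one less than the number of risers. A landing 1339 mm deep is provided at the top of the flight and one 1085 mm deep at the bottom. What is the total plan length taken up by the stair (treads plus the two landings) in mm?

6624 mm

2560 / 169 = 15.148 → round up to 16 risers.
R = 2560 ÷ 16 = 160 mm.
T = 600 − 2·160 = 280 mm, which satisfies the 240 mm minimum.
Going = (16 − 1) × 280 = 4200 mm.
Add landings: 4200 + 1339 + 1085 = 6624 mm.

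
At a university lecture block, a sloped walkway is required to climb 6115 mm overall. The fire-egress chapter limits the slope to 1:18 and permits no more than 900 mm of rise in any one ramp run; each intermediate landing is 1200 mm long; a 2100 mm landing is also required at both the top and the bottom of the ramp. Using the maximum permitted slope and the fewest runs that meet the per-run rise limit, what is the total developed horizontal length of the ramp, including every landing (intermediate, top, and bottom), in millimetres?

121470 mm

⌈6115/900⌉ = 7 ramp runs. That means 6 intermediate landings.
Horizontal run for 6115 mm of rise at 1:18 is 6115 × 18 = 110070 mm.
Intermediate landings: 6 × 1200 = 7200 mm.
Top and bottom landings: 2 × 2100 = 4200 mm.
Total = 110070 + 7200 + 4200 = 121470 mm.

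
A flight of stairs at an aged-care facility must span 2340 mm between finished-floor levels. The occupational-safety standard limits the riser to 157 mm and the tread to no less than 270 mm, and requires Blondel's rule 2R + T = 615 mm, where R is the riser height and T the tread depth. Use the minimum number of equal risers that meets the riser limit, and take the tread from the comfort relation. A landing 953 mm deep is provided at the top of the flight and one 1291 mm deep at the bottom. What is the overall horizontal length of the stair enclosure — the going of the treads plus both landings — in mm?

6486 mm

2340 / 157 = 14.90, so 15 risers are needed.
Riser R = 2340 / 15 = 156 mm, within the 157 mm limit.
T = 615 − 2·156 = 303 mm, which satisfies the 270 mm minimum.
Treads = 15 − 1 = 14; going = 14 × 303 = 4242 mm.
Enclosure = 4242 + 953 + 1291 = 6486 mm.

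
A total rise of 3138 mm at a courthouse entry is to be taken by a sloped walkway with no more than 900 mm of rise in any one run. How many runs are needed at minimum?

4 runs

⌈3138/900⌉ = 4 ramp runs.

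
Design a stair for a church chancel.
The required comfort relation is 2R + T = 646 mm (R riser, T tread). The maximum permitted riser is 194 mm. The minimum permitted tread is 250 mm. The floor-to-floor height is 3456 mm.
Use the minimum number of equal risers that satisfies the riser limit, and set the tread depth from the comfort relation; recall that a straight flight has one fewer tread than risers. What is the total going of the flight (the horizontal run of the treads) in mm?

At most 194 each: 3456/194 = 17.81, giving 18 risers.
R = 3456 ÷ 18 = 192 mm.
From 2R + T = 646: T = 646 − 384 = 262 mm.
18 risers give 17 treads; going = 17 × 262 = 4454 mm.

4454 mm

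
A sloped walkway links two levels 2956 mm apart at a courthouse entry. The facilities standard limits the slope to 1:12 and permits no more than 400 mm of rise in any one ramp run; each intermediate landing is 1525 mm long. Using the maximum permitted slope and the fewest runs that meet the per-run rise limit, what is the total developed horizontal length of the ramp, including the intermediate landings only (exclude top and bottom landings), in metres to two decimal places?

⌈2956/400⌉ = 8 ramp runs. That means 7 intermediate landings.
Ramp run (horizontal) at 1:12: 2956 × 12 = 35472 mm.
Intermediate landings: 7 × 1525 = 10675 mm.
Developed length = 35472 + 10675 = 46147 mm.
= 46.15 m.

46.15 m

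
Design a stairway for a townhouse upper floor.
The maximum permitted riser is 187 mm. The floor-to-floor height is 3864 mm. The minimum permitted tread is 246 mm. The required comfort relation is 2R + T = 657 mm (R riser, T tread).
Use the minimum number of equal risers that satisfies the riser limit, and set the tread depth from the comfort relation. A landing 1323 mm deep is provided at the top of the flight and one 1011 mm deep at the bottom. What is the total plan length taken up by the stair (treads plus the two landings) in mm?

8114 mm

At most 187 each: 3864/187 = 20.66, giving 21 risers.
Riser R = 3864 / 21 = 184 mm, within the 187 mm limit.
T = 657 − 2·184 = 289 mm, which satisfies the 246 mm minimum.
21 risers give 20 treads; going = 20 × 289 = 5780 mm.
Enclosure = 5780 + 1323 + 1011 = 8114 mm.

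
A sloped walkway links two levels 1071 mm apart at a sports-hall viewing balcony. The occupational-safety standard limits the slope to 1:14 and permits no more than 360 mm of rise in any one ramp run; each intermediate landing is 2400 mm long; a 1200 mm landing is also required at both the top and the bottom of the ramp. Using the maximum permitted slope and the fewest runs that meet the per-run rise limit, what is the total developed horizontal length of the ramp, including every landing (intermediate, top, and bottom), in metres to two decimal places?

22.19 m

⌈1071/360⌉ = 3 ramp runs. That means 2 intermediate landings.
Ramp run (horizontal) at 1:14: 1071 × 14 = 14994 mm.
2 intermediate landings contribute 2 × 2400 = 4800 mm.
Top and bottom landings: 2 × 1200 = 2400 mm.
Total = 14994 + 4800 + 2400 = 22194 mm.
= 22.19 m.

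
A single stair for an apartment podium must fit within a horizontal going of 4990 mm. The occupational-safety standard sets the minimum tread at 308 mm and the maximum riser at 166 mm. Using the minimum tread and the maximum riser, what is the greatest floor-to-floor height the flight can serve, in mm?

2822 mm

4990 / 308 = 16.20, so 16 treads fit.
Risers = treads + 1 = 17.
Maximum height = 17 × 166 = 2822 mm.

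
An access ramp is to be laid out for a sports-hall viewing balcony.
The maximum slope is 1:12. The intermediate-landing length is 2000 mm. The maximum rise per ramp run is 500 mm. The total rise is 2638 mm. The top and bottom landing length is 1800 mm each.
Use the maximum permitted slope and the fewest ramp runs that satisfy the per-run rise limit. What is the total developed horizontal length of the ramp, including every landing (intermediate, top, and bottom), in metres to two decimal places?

45.26 m

⌈2638/500⌉ = 6 ramp runs. That means 5 intermediate landings.
Horizontal run for 2638 mm of rise at 1:12 is 2638 × 12 = 31656 mm.
Intermediate landings: 5 × 2000 = 10000 mm.
Top and bottom landings: 2 × 1800 = 3600 mm.
Total = 31656 + 10000 + 3600 = 45256 mm.
= 45.26 m.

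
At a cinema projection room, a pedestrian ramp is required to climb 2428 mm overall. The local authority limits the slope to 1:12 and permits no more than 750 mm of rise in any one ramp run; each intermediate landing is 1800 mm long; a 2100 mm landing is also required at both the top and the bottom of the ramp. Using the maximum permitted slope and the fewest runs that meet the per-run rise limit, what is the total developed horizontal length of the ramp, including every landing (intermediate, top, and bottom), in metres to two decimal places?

38.74 m

2428 / 750 = 3.24, so 4 ramp runs are needed. That means 3 intermediate landings.
Horizontal run for 2428 mm of rise at 1:12 is 2428 × 12 = 29136 mm.
3 intermediate landings contribute 3 × 1800 = 5400 mm.
Top and bottom landings: 2 × 2100 = 4200 mm.
Total = 29136 + 5400 + 4200 = 38736 mm.
= 38.74 m.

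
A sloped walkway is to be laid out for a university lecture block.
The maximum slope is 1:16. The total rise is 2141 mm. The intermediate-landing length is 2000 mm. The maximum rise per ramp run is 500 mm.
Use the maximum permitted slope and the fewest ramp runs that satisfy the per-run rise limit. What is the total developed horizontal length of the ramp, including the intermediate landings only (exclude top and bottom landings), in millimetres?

42256 mm

2141 / 500 = 4.28, so 5 ramp runs are needed. That means 4 intermediate landings.
Ramp run (horizontal) at 1:16: 2141 × 16 = 34256 mm.
Intermediate landings: 4 × 2000 = 8000 mm.
Developed length = 34256 + 8000 = 42256 mm.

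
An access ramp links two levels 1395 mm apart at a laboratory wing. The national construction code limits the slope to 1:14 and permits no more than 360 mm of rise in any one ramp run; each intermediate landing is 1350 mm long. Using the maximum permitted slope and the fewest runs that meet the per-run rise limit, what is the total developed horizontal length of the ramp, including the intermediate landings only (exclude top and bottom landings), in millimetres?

At most 360 each: 1395/360 = 3.88, giving 4 ramp runs. That means 3 intermediate landings.
Ramp run (horizontal) at 1:14: 1395 × 14 = 19530 mm.
Intermediate landings: 3 × 1350 = 4050 mm.
Developed length = 19530 + 4050 = 23580 mm.

23580 mm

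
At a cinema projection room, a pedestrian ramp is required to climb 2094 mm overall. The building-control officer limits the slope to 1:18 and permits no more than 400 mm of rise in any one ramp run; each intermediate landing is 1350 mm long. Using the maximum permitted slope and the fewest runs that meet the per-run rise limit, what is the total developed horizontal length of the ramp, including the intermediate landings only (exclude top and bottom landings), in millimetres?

At most 400 each: 2094/400 = 5.24, giving 6 ramp runs. That means 5 intermediate landings.
Ramp run (horizontal) at 1:18: 2094 × 18 = 37692 mm.
Intermediate landings: 5 × 1350 = 6750 mm.
Developed length = 37692 + 6750 = 44442 mm.

44442 mm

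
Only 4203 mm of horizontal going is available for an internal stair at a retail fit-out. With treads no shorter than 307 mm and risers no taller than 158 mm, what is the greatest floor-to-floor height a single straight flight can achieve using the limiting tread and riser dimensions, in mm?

4203 / 307 = 13.69, so 13 treads fit.
Risers = treads + 1 = 14.
Maximum height = 14 × 158 = 2212 mm.

2212 mm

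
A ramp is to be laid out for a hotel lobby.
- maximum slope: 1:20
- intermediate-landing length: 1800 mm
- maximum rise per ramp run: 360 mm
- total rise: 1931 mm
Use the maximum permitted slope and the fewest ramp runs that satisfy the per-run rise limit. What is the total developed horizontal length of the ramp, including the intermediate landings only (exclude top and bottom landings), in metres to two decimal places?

1931 / 360 = 5.36, so 6 ramp runs are needed. That means 5 intermediate landings.
Ramp run (horizontal) at 1:20: 1931 × 20 = 38620 mm.
5 intermediate landings contribute 5 × 1800 = 9000 mm.
Total developed length = 38620 + 9000 = 47620 mm.
= 47.62 m.

47.62 m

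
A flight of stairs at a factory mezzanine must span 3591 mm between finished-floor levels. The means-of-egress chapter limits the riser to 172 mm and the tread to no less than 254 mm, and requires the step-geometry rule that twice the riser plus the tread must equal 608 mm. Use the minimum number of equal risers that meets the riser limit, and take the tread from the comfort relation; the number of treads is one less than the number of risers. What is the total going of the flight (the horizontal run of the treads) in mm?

3591 / 172 = 20.878 → round up to 21 risers.
R = 3591 ÷ 21 = 171 mm.
From 2R + T = 608: T = 608 − 342 = 266 mm.
Going = (21 − 1) × 266 = 5320 mm.

5320 mm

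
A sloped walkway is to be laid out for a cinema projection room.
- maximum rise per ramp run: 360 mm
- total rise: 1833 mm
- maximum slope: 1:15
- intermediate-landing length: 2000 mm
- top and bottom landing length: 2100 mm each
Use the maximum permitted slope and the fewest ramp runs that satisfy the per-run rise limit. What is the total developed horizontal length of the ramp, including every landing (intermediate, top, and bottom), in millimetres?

At most 360 each: 1833/360 = 5.09, giving 6 ramp runs. That means 5 intermediate landings.
Horizontal run for 1833 mm of rise at 1:15 is 1833 × 15 = 27495 mm.
5 intermediate landings contribute 5 × 2000 = 10000 mm.
Top and bottom landings: 2 × 2100 = 4200 mm.
Total = 27495 + 10000 + 4200 = 41695 mm.

41695 mm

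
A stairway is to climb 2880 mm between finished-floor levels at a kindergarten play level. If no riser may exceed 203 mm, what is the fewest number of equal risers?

15 risers

⌈2880/203⌉ = 15 risers.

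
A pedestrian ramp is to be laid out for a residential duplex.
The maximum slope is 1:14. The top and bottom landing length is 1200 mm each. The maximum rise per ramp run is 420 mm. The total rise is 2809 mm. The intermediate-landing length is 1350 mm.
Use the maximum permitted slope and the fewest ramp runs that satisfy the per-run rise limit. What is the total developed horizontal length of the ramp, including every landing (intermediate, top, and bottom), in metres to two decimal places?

⌈2809/420⌉ = 7 ramp runs. That means 6 intermediate landings.
Horizontal run for 2809 mm of rise at 1:14 is 2809 × 14 = 39326 mm.
Intermediate landings: 6 × 1350 = 8100 mm.
Top and bottom landings: 2 × 1200 = 2400 mm.
Total = 39326 + 8100 + 2400 = 49826 mm.
= 49.83 m.

49.83 m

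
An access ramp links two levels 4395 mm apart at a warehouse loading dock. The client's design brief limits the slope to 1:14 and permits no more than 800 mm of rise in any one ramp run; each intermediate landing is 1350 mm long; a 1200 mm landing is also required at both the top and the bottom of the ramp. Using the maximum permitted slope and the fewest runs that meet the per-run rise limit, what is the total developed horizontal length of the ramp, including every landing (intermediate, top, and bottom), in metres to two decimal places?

4395 / 800 = 5.49, so 6 ramp runs are needed. That means 5 intermediate landings.
Horizontal run for 4395 mm of rise at 1:14 is 4395 × 14 = 61530 mm.
5 intermediate landings contribute 5 × 1350 = 6750 mm.
Top and bottom landings: 2 × 1200 = 2400 mm.
Total = 61530 + 6750 + 2400 = 70680 mm.
= 70.68 m.

70.68 m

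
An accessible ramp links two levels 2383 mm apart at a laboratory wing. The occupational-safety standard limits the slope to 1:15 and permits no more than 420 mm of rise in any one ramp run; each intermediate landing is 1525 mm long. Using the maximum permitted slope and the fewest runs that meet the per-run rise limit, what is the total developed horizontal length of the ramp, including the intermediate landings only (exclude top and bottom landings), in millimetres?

2383 / 420 = 5.674 → round up to 6 ramp runs. That means 5 intermediate landings.
Ramp run (horizontal) at 1:15: 2383 × 15 = 35745 mm.
5 intermediate landings contribute 5 × 1525 = 7625 mm.
Total developed length = 35745 + 7625 = 43370 mm.

43370 mm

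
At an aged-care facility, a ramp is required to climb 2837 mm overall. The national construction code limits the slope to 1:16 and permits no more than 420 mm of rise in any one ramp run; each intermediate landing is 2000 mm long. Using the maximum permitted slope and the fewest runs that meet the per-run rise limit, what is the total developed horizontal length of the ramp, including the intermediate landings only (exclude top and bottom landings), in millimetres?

At most 420 each: 2837/420 = 6.75, giving 7 ramp runs. That means 6 intermediate landings.
Ramp run (horizontal) at 1:16: 2837 × 16 = 45392 mm.
Intermediate landings: 6 × 2000 = 12000 mm.
Developed length = 45392 + 12000 = 57392 mm.

57392 mm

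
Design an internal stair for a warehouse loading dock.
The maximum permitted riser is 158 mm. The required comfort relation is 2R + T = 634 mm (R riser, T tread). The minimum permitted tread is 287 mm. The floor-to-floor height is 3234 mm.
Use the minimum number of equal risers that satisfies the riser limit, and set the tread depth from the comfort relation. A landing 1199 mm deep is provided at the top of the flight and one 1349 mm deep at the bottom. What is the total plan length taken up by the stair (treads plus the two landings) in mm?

9068 mm

At most 158 each: 3234/158 = 20.47, giving 21 risers.
Riser R = 3234 / 21 = 154 mm, within the 158 mm limit.
Tread T = 634 − 2 × 154 = 326 mm (≥ 287 mm).
Treads = 21 − 1 = 20; going = 20 × 326 = 6520 mm.
Enclosure = 6520 + 1199 + 1349 = 9068 mm.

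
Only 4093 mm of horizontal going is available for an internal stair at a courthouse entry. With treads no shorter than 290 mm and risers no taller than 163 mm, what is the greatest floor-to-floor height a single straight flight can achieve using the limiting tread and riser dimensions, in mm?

2445 mm

Treads that fit: ⌊4093 / 290⌋ = 14.
Risers = treads + 1 = 15.
Maximum height = 15 × 163 = 2445 mm.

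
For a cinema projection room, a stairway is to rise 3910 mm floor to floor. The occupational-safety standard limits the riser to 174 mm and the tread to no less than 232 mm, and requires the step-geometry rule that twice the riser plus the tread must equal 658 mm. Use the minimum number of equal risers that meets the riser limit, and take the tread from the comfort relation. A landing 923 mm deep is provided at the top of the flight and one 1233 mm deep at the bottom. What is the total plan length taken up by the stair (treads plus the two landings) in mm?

⌈3910/174⌉ = 23 risers.
Each riser is 3910/23 = 170 mm (≤ 174 mm).
From 2R + T = 658: T = 658 − 340 = 318 mm.
Treads = 23 − 1 = 22; going = 22 × 318 = 6996 mm.
Add landings: 6996 + 923 + 1233 = 9152 mm.

9152 mm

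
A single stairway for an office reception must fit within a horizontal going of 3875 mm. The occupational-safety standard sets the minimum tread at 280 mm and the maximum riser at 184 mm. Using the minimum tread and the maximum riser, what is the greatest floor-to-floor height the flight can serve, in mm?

Treads that fit: ⌊3875 / 280⌋ = 13.
Risers = treads + 1 = 14.
Maximum height = 14 × 184 = 2576 mm.

2576 mm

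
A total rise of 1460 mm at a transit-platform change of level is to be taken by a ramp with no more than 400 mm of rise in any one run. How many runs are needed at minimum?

⌈1460/400⌉ = 4 ramp runs.

4 runs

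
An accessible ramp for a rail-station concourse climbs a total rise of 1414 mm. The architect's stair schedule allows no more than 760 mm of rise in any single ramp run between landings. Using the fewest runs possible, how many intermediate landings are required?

At most 760 each: 1414/760 = 1.86, giving 2 ramp runs.
2 runs are separated by 1 intermediate landings.

1 intermediate landings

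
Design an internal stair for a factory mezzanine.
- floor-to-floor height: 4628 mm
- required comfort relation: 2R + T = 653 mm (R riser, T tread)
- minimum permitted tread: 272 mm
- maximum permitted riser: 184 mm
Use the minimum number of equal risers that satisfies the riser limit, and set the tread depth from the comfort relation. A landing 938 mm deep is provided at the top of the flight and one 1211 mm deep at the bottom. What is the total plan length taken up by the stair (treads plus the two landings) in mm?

9574 mm

4628 / 184 = 25.15, so 26 risers are needed.
Each riser is 4628/26 = 178 mm (≤ 184 mm).
Tread T = 653 − 2 × 178 = 297 mm (≥ 272 mm).
Going = (26 − 1) × 297 = 7425 mm.
Enclosure = 7425 + 938 + 1211 = 9574 mm.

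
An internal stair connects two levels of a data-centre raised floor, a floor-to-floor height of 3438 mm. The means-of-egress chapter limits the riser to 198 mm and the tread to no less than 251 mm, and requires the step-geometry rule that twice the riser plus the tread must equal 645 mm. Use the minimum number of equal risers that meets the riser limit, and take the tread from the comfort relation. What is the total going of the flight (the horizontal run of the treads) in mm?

4471 mm

At most 198 each: 3438/198 = 17.36, giving 18 risers.
R = 3438 ÷ 18 = 191 mm.
T = 645 − 2·191 = 263 mm, which satisfies the 251 mm minimum.
Treads = 18 − 1 = 17; going = 17 × 263 = 4471 mm.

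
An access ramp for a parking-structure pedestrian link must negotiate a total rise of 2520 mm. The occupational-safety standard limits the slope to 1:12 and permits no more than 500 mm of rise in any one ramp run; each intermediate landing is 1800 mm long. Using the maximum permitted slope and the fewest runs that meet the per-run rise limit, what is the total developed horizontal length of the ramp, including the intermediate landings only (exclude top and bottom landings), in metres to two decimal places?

2520 / 500 = 5.04, so 6 ramp runs are needed. That means 5 intermediate landings.
Ramp run (horizontal) at 1:12: 2520 × 12 = 30240 mm.
Intermediate landings: 5 × 1800 = 9000 mm.
Total developed length = 30240 + 9000 = 39240 mm.
= 39.24 m.

39.24 m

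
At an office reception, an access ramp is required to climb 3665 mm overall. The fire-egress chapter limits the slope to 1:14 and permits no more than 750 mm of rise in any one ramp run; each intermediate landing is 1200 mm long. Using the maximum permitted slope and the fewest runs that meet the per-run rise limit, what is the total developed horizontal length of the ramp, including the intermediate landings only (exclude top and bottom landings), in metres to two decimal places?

56.11 m

⌈3665/750⌉ = 5 ramp runs. That means 4 intermediate landings.
Horizontal run for 3665 mm of rise at 1:14 is 3665 × 14 = 51310 mm.
Intermediate landings: 4 × 1200 = 4800 mm.
Total developed length = 51310 + 4800 = 56110 mm.
= 56.11 m.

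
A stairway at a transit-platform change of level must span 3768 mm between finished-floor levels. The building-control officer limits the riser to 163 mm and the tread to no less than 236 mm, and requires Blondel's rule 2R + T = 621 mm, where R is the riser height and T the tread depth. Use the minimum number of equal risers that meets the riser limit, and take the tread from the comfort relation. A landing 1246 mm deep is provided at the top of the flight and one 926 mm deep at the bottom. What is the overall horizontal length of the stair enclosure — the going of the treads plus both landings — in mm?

3768 / 163 = 23.12, so 24 risers are needed.
R = 3768 ÷ 24 = 157 mm.
Tread T = 621 − 2 × 157 = 307 mm (≥ 236 mm).
24 risers give 23 treads; going = 23 × 307 = 7061 mm.
Enclosure = 7061 + 1246 + 926 = 9233 mm.

9233 mm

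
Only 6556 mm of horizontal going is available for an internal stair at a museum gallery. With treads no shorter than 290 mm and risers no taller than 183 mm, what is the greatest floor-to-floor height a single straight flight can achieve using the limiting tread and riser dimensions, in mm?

Treads that fit: ⌊6556 / 290⌋ = 22.
Risers = treads + 1 = 23.
Maximum height = 23 × 183 = 4209 mm.

4209 mm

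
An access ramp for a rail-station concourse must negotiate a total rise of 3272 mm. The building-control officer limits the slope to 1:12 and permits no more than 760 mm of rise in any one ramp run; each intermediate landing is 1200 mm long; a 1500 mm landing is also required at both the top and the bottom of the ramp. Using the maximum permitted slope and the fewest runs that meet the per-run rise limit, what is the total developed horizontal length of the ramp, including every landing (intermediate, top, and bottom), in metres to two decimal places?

47.06 m

3272 / 760 = 4.31, so 5 ramp runs are needed. That means 4 intermediate landings.
Horizontal run for 3272 mm of rise at 1:12 is 3272 × 12 = 39264 mm.
Intermediate landings: 4 × 1200 = 4800 mm.
Top and bottom landings: 2 × 1500 = 3000 mm.
Total = 39264 + 4800 + 3000 = 47064 mm.
= 47.06 m.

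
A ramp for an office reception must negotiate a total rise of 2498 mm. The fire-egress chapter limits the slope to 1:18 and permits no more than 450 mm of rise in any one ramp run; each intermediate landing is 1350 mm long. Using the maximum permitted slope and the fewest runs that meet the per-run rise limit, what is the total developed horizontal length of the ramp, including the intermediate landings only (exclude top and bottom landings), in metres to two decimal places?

51.71 m

2498 / 450 = 5.551 → round up to 6 ramp runs. That means 5 intermediate landings.
Horizontal run for 2498 mm of rise at 1:18 is 2498 × 18 = 44964 mm.
5 intermediate landings contribute 5 × 1350 = 6750 mm.
Total developed length = 44964 + 6750 = 51714 mm.
= 51.71 m.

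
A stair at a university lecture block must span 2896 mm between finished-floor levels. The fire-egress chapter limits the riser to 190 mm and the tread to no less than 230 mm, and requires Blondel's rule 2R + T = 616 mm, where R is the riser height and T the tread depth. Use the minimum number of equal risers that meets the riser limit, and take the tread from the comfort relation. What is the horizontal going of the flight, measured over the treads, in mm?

At most 190 each: 2896/190 = 15.24, giving 16 risers.
Each riser is 2896/16 = 181 mm (≤ 190 mm).
Tread T = 616 − 2 × 181 = 254 mm (≥ 230 mm).
Going = (16 − 1) × 254 = 3810 mm.

3810 mm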